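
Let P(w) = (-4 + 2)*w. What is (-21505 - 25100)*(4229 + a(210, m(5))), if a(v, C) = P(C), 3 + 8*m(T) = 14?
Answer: -787857525/4 ≈ -1.9696e+8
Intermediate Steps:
P(w) = -2*w
m(T) = 11/8 (m(T) = -3/8 + (⅛)*14 = -3/8 + 7/4 = 11/8)
a(v, C) = -2*C
(-21505 - 25100)*(4229 + a(210, m(5))) = (-21505 - 25100)*(4229 - 2*11/8) = -46605*(4229 - 11/4) = -46605*16905/4 = -787857525/4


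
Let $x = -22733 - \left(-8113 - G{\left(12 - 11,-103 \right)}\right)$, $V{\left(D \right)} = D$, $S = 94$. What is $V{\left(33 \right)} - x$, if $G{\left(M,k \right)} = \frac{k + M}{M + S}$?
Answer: $\frac{1392137}{95} \approx 14654.0$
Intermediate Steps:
$G{\left(M,k \right)} = \frac{M + k}{94 + M}$ ($G{\left(M,k \right)} = \frac{k + M}{M + 94} = \frac{M + k}{94 + M}$)
$x = - \frac{1389002}{95}$ ($x = -22733 - \left(-8113 - \frac{\left(12 - 11\right) - 103}{94 + \left(12 - 11\right)}\right) = -22733 - \left(-8113 - \frac{1 - 103}{94 + 1}\right) = -22733 - \left(-8113 - \frac{1}{95} \left(-102\right)\right) = -22733 - \left(-8113 - - \frac{102}{95}\right) = -22733 - \left(-8113 + \frac{102}{95}\right) = -22733 - - \frac{770633}{95} = -22733 + \frac{770633}{95} = - \frac{1389002}{95} \approx -14621.0$)
$V{\left(33 \right)} - x = 33 - - \frac{1389002}{95} = 33 + \frac{1389002}{95} = \frac{1392137}{95}$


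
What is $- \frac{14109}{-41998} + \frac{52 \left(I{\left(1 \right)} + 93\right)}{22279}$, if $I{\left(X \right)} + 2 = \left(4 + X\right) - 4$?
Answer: $\frac{515252843}{935673442} \approx 0.55068$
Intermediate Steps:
$I{\left(X \right)} = -2 + X$ ($I{\left(X \right)} = -2 + \left(\left(4 + X\right) - 4\right) = -2 + X$)
$- \frac{14109}{-41998} + \frac{52 \left(I{\left(1 \right)} + 93\right)}{22279} = - \frac{14109}{-41998} + \frac{52 \left(\left(-2 + 1\right) + 93\right)}{22279} = \left(-14109\right) \left(- \frac{1}{41998}\right) + 52 \left(-1 + 93\right) \frac{1}{22279} = \frac{14109}{41998} + 52 \cdot 92 \cdot \frac{1}{22279} = \frac{14109}{41998} + 4784 \cdot \frac{1}{22279} = \frac{14109}{41998} + \frac{4784}{22279} = \frac{515252843}{935673442}$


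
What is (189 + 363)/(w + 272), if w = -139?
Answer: 552/133 ≈ 4.1504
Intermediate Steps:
(189 + 363)/(w + 272) = (189 + 363)/(-139 + 272) = 552/133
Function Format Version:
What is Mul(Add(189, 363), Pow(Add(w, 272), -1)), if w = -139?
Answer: Rational(552, 133) ≈ 4.1504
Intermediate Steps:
Mul(Add(189, 363), Pow(Add(w, 272), -1)) = Mul(Add(189, 363), Pow(Add(-139, 272), -1)) = Mul(552, Pow(133, -1)) = Mul(552, Rational(1, 133)) = Rational(552, 133)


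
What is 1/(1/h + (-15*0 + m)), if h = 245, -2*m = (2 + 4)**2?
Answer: -245/4409 ≈ -0.055568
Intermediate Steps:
m = -18 (m = -(2 + 4)**2/2 = -1/2*6**2 = -1/2*36 = -18)
1/(1/h + (-15*0 + m)) = 1/(1/245 + (-15*0 - 18)) = 1/(1/245 + (0 - 18)) = 1/(1/245 - 18) = 1/(-4409/245) = -245/4409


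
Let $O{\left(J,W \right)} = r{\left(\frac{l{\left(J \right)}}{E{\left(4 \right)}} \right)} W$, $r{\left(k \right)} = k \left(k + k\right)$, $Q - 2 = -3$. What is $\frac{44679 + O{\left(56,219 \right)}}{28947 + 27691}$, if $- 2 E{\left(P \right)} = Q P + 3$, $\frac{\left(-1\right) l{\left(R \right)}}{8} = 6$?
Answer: $\frac{4081287}{56638} \approx 72.059$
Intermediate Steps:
$Q = -1$ ($Q = 2 - 3 = -1$)
$l{\left(R \right)} = -48$ ($l{\left(R \right)} = \left(-8\right) 6 = -48$)
$E{\left(P \right)} = - \frac{3}{2} + \frac{P}{2}$ ($E{\left(P \right)} = - \frac{- P + 3}{2} = - \frac{3 - P}{2} = - \frac{3}{2} + \frac{P}{2}$)
$r{\left(k \right)} = 2 k^{2}$ ($r{\left(k \right)} = k 2 k = 2 k^{2}$)
$O{\left(J,W \right)} = 18432 W$ ($O{\left(J,W \right)} = 2 \left(- \frac{48}{- \frac{3}{2} + \frac{1}{2} \cdot 4}\right)^{2} W = 2 \left(- \frac{48}{- \frac{3}{2} + 2}\right)^{2} W = 2 \left(- 48 \frac{1}{\frac{1}{2}}\right)^{2} W = 2 \left(\left(-48\right) 2\right)^{2} W = 2 \left(-96\right)^{2} W = 2 \cdot 9216 W = 18432 W$)
$\frac{44679 + O{\left(56,219 \right)}}{28947 + 27691} = \frac{44679 + 18432 \cdot 219}{28947 + 27691} = \frac{44679 + 4036608}{56638} = 4081287 \cdot \frac{1}{56638} = \frac{4081287}{56638}$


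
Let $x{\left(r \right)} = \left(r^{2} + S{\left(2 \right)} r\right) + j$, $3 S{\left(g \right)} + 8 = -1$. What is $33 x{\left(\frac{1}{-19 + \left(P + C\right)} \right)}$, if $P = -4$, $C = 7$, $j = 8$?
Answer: $\frac{69201}{256} \approx 270.32$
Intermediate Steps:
$S{\left(g \right)} = -3$ ($S{\left(g \right)} = - \frac{8}{3} + \frac{1}{3} \left(-1\right) = - \frac{8}{3} - \frac{1}{3} = -3$)
$x{\left(r \right)} = 8 + r^{2} - 3 r$ ($x{\left(r \right)} = \left(r^{2} - 3 r\right) + 8 = 8 + r^{2} - 3 r$)
$33 x{\left(\frac{1}{-19 + \left(P + C\right)} \right)} = 33 \left(8 + \left(\frac{1}{-19 + \left(-4 + 7\right)}\right)^{2} - \frac{3}{-19 + \left(-4 + 7\right)}\right) = 33 \left(8 + \left(\frac{1}{-19 + 3}\right)^{2} - \frac{3}{-19 + 3}\right) = 33 \left(8 + \left(\frac{1}{-16}\right)^{2} - \frac{3}{-16}\right) = 33 \left(8 + \left(- \frac{1}{16}\right)^{2} - - \frac{3}{16}\right) = 33 \left(8 + \frac{1}{256} + \frac{3}{16}\right) = 33 \cdot \frac{2097}{256} = \frac{69201}{256}$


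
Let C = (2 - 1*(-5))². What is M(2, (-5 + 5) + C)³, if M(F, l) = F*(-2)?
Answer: -64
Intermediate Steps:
C = 49 (C = (2 + 5)² = 7² = 49)
M(F, l) = -2*F
M(2, (-5 + 5) + C)³ = (-2*2)³ = (-4)³ = -64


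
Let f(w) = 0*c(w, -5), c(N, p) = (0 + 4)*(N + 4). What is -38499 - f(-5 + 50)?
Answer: -38499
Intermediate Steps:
c(N, p) = 16 + 4*N (c(N, p) = 4*(4 + N) = 16 + 4*N)
f(w) = 0 (f(w) = 0*(16 + 4*w) = 0)
-38499 - f(-5 + 50) = -38499 - 1*0 = -38499 + 0 = -38499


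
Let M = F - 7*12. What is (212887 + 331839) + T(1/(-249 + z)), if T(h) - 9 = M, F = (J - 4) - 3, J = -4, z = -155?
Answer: 544640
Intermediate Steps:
F = -11 (F = (-4 - 4) - 3 = -8 - 3 = -11)
M = -95 (M = -11 - 7*12 = -11 - 84 = -95)
T(h) = -86 (T(h) = 9 - 95 = -86)
(212887 + 331839) + T(1/(-249 + z)) = (212887 + 331839) - 86 = 544726 - 86 = 544640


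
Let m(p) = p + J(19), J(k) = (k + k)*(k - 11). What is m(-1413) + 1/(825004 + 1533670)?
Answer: -2615769465/2358674 ≈ -1109.0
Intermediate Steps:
J(k) = 2*k*(-11 + k) (J(k) = (2*k)*(-11 + k) = 2*k*(-11 + k))
m(p) = 304 + p (m(p) = p + 2*19*(-11 + 19) = p + 2*19*8 = p + 304 = 304 + p)
m(-1413) + 1/(825004 + 1533670) = (304 - 1413) + 1/(825004 + 1533670) = -1109 + 1/2358674 = -2615769465/2358674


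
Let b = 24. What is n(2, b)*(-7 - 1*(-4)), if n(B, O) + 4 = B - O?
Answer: 78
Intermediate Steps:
n(B, O) = -4 + B - O (n(B, O) = -4 + (B - O) = -4 + B - O)
n(2, b)*(-7 - 1*(-4)) = (-4 + 2 - 1*24)*(-7 - 1*(-4)) = (-4 + 2 - 24)*(-7 + 4) = -26*(-3) = 78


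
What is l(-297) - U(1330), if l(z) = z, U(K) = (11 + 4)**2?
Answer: -522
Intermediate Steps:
U(K) = 225 (U(K) = 15**2 = 225)
l(-297) - U(1330) = -297 - 1*225 = -297 - 225 = -522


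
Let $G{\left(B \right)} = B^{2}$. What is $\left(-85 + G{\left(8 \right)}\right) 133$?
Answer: $-2793$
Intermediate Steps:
$\left(-85 + G{\left(8 \right)}\right) 133 = \left(-85 + 8^{2}\right) 133 = \left(-85 + 64\right) 133 = \left(-21\right) 133 = -2793$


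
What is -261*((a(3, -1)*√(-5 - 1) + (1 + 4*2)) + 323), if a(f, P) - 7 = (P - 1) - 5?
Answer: -86652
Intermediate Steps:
a(f, P) = 1 + P (a(f, P) = 7 + ((P - 1) - 5) = 7 + ((-1 + P) - 5) = 7 + (-6 + P) = 1 + P)
-261*((a(3, -1)*√(-5 - 1) + (1 + 4*2)) + 323) = -261*(((1 - 1)*√(-5 - 1) + (1 + 4*2)) + 323) = -261*((0*√(-6) + (1 + 8)) + 323) = -261*((0*(I*√6) + 9) + 323) = -261*((0 + 9) + 323) = -261*(9 + 323) = -261*332 = -86652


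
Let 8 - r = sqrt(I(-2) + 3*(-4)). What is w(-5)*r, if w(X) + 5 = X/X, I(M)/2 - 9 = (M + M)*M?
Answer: -32 + 4*sqrt(22) ≈ -13.238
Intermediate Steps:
I(M) = 18 + 4*M**2 (I(M) = 18 + 2*((M + M)*M) = 18 + 2*((2*M)*M) = 18 + 2*(2*M**2) = 18 + 4*M**2)
w(X) = -4 (w(X) = -5 + X/X = -5 + 1 = -4)
r = 8 - sqrt(22) (r = 8 - sqrt((18 + 4*(-2)**2) + 3*(-4)) = 8 - sqrt((18 + 4*4) - 12) = 8 - sqrt((18 + 16) - 12) = 8 - sqrt(34 - 12) = 8 - sqrt(22) ≈ 3.3096)
w(-5)*r = -4*(8 - sqrt(22)) = -32 + 4*sqrt(22)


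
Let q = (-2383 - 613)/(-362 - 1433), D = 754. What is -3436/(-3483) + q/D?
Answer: 2330410274/2356998345 ≈ 0.98872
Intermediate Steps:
q = 2996/1795 (q = -2996/(-1795) = -2996*(-1/1795) = 2996/1795 ≈ 1.6691)
-3436/(-3483) + q/D = -3436/(-3483) + (2996/1795)/754 = -3436*(-1/3483) + (2996/1795)*(1/754) = 3436/3483 + 1498/676715 = 2330410274/2356998345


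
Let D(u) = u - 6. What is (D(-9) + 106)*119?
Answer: 10829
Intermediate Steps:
D(u) = -6 + u
(D(-9) + 106)*119 = ((-6 - 9) + 106)*119 = (-15 + 106)*119 = 91*119 = 10829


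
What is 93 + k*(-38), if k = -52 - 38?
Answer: 3513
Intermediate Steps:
k = -90
93 + k*(-38) = 93 - 90*(-38) = 93 + 3420 = 3513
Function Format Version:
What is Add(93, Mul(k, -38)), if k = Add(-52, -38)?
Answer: 3513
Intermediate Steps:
k = -90
Add(93, Mul(k, -38)) = Add(93, Mul(-90, -38)) = Add(93, 3420) = 3513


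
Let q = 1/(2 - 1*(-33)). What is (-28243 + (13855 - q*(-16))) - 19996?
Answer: -1203424/35 ≈ -34384.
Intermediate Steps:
q = 1/35 (q = 1/(2 + 33) = 1/35 ≈ 0.028571)
(-28243 + (13855 - q*(-16))) - 19996 = (-28243 + (13855 - (-16)/35)) - 19996 = (-28243 + (13855 - 1*(-16/35))) - 19996 = (-28243 + (13855 + 16/35)) - 19996 = (-28243 + 484941/35) - 19996 = -503564/35 - 19996 = -1203424/35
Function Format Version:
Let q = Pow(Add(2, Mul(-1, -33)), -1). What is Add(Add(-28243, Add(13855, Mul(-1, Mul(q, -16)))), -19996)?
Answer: Rational(-1203424, 35) ≈ -34384.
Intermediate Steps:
q = Rational(1, 35) (q = Pow(Add(2, 33), -1) = Pow(35, -1) = Rational(1, 35) ≈ 0.028571)
Add(Add(-28243, Add(13855, Mul(-1, Mul(q, -16)))), -19996) = Add(Add(-28243, Add(13855, Mul(-1, Mul(Rational(1, 35), -16)))), -19996) = Add(Add(-28243, Add(13855, Mul(-1, Rational(-16, 35)))), -19996) = Add(Add(-28243, Add(13855, Rational(16, 35))), -19996) = Add(Add(-28243, Rational(484941, 35)), -19996) = Add(Rational(-503564, 35), -19996) = Rational(-1203424, 35)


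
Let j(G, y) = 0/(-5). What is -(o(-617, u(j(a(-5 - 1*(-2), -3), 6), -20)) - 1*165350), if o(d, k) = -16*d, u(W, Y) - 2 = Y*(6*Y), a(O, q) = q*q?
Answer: 155478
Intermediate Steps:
a(O, q) = q²
j(G, y) = 0 (j(G, y) = 0*(-⅕) = 0)
u(W, Y) = 2 + 6*Y² (u(W, Y) = 2 + Y*(6*Y) = 2 + 6*Y²)
-(o(-617, u(j(a(-5 - 1*(-2), -3), 6), -20)) - 1*165350) = -(-16*(-617) - 1*165350) = -(9872 - 165350) = -1*(-155478) = 155478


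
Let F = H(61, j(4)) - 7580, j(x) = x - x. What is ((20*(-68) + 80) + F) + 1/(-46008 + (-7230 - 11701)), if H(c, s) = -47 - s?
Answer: -578411674/64939 ≈ -8907.0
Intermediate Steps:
j(x) = 0
F = -7627 (F = (-47 - 1*0) - 7580 = (-47 + 0) - 7580 = -47 - 7580 = -7627)
((20*(-68) + 80) + F) + 1/(-46008 + (-7230 - 11701)) = ((20*(-68) + 80) - 7627) + 1/(-46008 + (-7230 - 11701)) = ((-1360 + 80) - 7627) + 1/(-46008 - 18931) = (-1280 - 7627) + 1/(-64939) = -8907 - 1/64939 = -578411674/64939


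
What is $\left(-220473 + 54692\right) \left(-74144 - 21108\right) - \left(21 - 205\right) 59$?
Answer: $15790982668$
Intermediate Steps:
$\left(-220473 + 54692\right) \left(-74144 - 21108\right) - \left(21 - 205\right) 59 = \left(-165781\right) \left(-95252\right) - \left(-184\right) 59 = 15790971812 - -10856 = 15790971812 + 10856 = 15790982668$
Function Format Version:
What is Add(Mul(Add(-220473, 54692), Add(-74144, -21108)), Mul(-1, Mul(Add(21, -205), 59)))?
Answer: 15790982668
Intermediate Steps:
Add(Mul(Add(-220473, 54692), Add(-74144, -21108)), Mul(-1, Mul(Add(21, -205), 59))) = Add(Mul(-165781, -95252), Mul(-1, Mul(-184, 59))) = Add(15790971812, Mul(-1, -10856)) = Add(15790971812, 10856) = 15790982668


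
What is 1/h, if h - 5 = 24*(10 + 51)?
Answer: 1/1469 ≈ 0.00068074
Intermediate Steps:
h = 1469 (h = 5 + 24*(10 + 51) = 5 + 24*61 = 5 + 1464 = 1469)
1/h = 1/1469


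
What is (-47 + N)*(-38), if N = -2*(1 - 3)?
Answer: 1634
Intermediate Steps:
N = 4 (N = -2*(-2) = 4)
(-47 + N)*(-38) = (-47 + 4)*(-38) = -43*(-38) = 1634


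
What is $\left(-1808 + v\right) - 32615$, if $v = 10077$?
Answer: $-24346$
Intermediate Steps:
$\left(-1808 + v\right) - 32615 = \left(-1808 + 10077\right) - 32615 = 8269 - 32615 = -24346$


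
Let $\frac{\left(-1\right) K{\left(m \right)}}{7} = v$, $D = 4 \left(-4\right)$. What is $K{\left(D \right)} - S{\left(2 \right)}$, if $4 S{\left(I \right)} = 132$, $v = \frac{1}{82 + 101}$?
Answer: $- \frac{6046}{183} \approx -33.038$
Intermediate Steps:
$v = \frac{1}{183} \approx 0.0054645$
$D = -16$
$S{\left(I \right)} = 33$ ($S{\left(I \right)} = \frac{1}{4} \cdot 132 = 33$)
$K{\left(m \right)} = - \frac{7}{183}$ ($K{\left(m \right)} = \left(-7\right) \frac{1}{183} = - \frac{7}{183}$)
$K{\left(D \right)} - S{\left(2 \right)} = - \frac{7}{183} - 33 = - \frac{6046}{183}$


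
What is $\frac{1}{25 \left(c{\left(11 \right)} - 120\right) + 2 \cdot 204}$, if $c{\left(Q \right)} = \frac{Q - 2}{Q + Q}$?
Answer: $- \frac{22}{56799} \approx -0.00038733$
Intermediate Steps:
$c{\left(Q \right)} = \frac{-2 + Q}{2 Q}$
$\frac{1}{25 \left(c{\left(11 \right)} - 120\right) + 2 \cdot 204} = \frac{1}{25 \left(\frac{-2 + 11}{2 \cdot 11} - 120\right) + 2 \cdot 204} = \frac{1}{25 \left(\frac{1}{2} \cdot \frac{1}{11} \cdot 9 - 120\right) + 408} = \frac{1}{25 \left(\frac{9}{22} - 120\right) + 408} = \frac{1}{25 \left(- \frac{2631}{22}\right) + 408} = \frac{1}{- \frac{65775}{22} + 408} = \frac{1}{- \frac{56799}{22}} = - \frac{22}{56799}$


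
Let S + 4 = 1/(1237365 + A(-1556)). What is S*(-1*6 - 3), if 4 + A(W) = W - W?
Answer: 44544987/1237361 ≈ 36.000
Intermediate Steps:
A(W) = -4 (A(W) = -4 + (W - W) = -4 + 0 = -4)
S = -4949443/1237361 (S = -4 + 1/(1237365 - 4) = -4 + 1/1237361 = -4949443/1237361 ≈ -4.0000)
S*(-1*6 - 3) = -4949443*(-1*6 - 3)/1237361 = -4949443*(-6 - 3)/1237361 = -4949443/1237361*(-9) = 44544987/1237361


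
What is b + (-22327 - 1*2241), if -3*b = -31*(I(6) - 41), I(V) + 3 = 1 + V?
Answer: -74851/3 ≈ -24950.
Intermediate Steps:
I(V) = -2 + V (I(V) = -3 + (1 + V) = -2 + V)
b = -1147/3 (b = -(-31)*((-2 + 6) - 41)/3 = -(-31)*(4 - 41)/3 = -(-31)*(-37)/3 = -1/3*1147 = -1147/3 ≈ -382.33)
b + (-22327 - 1*2241) = -1147/3 + (-22327 - 1*2241) = -1147/3 + (-22327 - 2241) = -1147/3 - 24568 = -74851/3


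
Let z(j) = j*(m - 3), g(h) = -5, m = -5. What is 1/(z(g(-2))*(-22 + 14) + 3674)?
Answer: 1/3354 ≈ 0.00029815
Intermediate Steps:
z(j) = -8*j (z(j) = j*(-5 - 3) = j*(-8) = -8*j)
1/(z(g(-2))*(-22 + 14) + 3674) = 1/((-8*(-5))*(-22 + 14) + 3674) = 1/(40*(-8) + 3674) = 1/(-320 + 3674) = 1/3354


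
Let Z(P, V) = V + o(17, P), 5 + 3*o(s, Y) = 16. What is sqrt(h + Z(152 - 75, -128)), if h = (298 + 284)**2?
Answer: sqrt(3047397)/3 ≈ 581.89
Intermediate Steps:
h = 338724 (h = 582**2 = 338724)
o(s, Y) = 11/3 (o(s, Y) = -5/3 + (1/3)*16 = -5/3 + 16/3 = 11/3)
Z(P, V) = 11/3 + V (Z(P, V) = V + 11/3 = 11/3 + V)
sqrt(h + Z(152 - 75, -128)) = sqrt(338724 + (11/3 - 128)) = sqrt(338724 - 373/3) = sqrt(1015799/3) = sqrt(3047397)/3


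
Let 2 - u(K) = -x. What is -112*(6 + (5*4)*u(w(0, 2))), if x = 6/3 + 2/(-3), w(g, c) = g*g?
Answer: -24416/3 ≈ -8138.7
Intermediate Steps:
w(g, c) = g**2
x = 4/3 (x = 6*(1/3) + 2*(-1/3) = 2 - 2/3 = 4/3 ≈ 1.3333)
u(K) = 10/3 (u(K) = 2 - (-1)*4/3 = 2 - 1*(-4/3) = 2 + 4/3 = 10/3)
-112*(6 + (5*4)*u(w(0, 2))) = -112*(6 + (5*4)*(10/3)) = -112*(6 + 20*(10/3)) = -112*(6 + 200/3) = -112*218/3 = -24416/3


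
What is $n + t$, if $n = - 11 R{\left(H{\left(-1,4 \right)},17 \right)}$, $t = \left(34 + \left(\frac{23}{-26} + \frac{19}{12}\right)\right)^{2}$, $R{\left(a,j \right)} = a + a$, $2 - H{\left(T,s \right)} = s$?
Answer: $\frac{30371353}{24336} \approx 1248.0$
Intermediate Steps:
$H{\left(T,s \right)} = 2 - s$
$R{\left(a,j \right)} = 2 a$
$t = \frac{29300569}{24336}$ ($t = \left(34 + \left(23 \left(- \frac{1}{26}\right) + 19 \cdot \frac{1}{12}\right)\right)^{2} = \left(34 + \left(- \frac{23}{26} + \frac{19}{12}\right)\right)^{2} = \left(34 + \frac{109}{156}\right)^{2} = \left(\frac{5413}{156}\right)^{2} = \frac{29300569}{24336} \approx 1204.0$)
$n = 44$ ($n = - 11 \cdot 2 \left(2 - 4\right) = - 11 \cdot 2 \left(-2\right) = \left(-11\right) \left(-4\right) = 44$)
$n + t = 44 + \frac{29300569}{24336} = \frac{30371353}{24336}$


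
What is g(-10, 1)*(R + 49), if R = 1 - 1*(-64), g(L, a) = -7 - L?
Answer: 342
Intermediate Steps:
R = 65 (R = 1 + 64 = 65)
g(-10, 1)*(R + 49) = (-7 - 1*(-10))*(65 + 49) = (-7 + 10)*114 = 3*114 = 342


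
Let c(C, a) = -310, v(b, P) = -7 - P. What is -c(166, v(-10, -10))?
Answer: 310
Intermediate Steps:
-c(166, v(-10, -10)) = -1*(-310) = 310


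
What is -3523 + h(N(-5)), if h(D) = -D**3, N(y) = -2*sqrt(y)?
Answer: -3523 - 40*I*sqrt(5) ≈ -3523.0 - 89.443*I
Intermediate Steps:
-3523 + h(N(-5)) = -3523 - (-2*I*sqrt(5))**3 = -3523 - 40*I*sqrt(5)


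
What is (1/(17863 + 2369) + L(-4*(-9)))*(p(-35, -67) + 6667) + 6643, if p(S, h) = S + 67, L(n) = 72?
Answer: 3297622657/6744 ≈ 4.8897e+5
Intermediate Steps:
p(S, h) = 67 + S
(1/(17863 + 2369) + L(-4*(-9)))*(p(-35, -67) + 6667) + 6643 = (1/(17863 + 2369) + 72)*((67 - 35) + 6667) + 6643 = (1/20232 + 72)*(32 + 6667) + 6643 = (1/20232 + 72)*6699 + 6643 = (1456705/20232)*6699 + 6643 = 3252822265/6744 + 6643 = 3297622657/6744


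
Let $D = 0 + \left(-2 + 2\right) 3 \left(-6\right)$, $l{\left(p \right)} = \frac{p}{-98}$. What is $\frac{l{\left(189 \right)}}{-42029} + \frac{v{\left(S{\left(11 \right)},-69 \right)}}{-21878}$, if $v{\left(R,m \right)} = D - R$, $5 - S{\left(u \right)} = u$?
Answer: $- \frac{1469865}{6436573234} \approx -0.00022836$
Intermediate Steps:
$S{\left(u \right)} = 5 - u$
$l{\left(p \right)} = - \frac{p}{98}$ ($l{\left(p \right)} = p \left(- \frac{1}{98}\right) = - \frac{p}{98}$)
$D = 0$ ($D = 0 + 0 \cdot 3 \left(-6\right) = 0 + 0 \left(-6\right) = 0 + 0 = 0$)
$v{\left(R,m \right)} = - R$ ($v{\left(R,m \right)} = 0 - R = - R$)
$\frac{l{\left(189 \right)}}{-42029} + \frac{v{\left(S{\left(11 \right)},-69 \right)}}{-21878} = \frac{\left(- \frac{1}{98}\right) 189}{-42029} + \frac{\left(-1\right) \left(5 - 11\right)}{-21878} = \left(- \frac{27}{14}\right) \left(- \frac{1}{42029}\right) + - (5 - 11) \left(- \frac{1}{21878}\right) = \frac{27}{588406} + \left(-1\right) \left(-6\right) \left(- \frac{1}{21878}\right) = \frac{27}{588406} + 6 \left(- \frac{1}{21878}\right) = \frac{27}{588406} - \frac{3}{10939} = - \frac{1469865}{6436573234}$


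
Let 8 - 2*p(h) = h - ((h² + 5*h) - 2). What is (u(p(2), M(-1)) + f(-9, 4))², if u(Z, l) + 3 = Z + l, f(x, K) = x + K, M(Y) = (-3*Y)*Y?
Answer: 4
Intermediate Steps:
M(Y) = -3*Y²
f(x, K) = K + x
p(h) = 3 + h²/2 + 2*h (p(h) = 4 - (h - ((h² + 5*h) - 2))/2 = 4 - (h - (-2 + h² + 5*h))/2 = 4 - (h + (2 - h² - 5*h))/2 = 4 - (2 - h² - 4*h)/2 = 4 + (-1 + h²/2 + 2*h) = 3 + h²/2 + 2*h)
u(Z, l) = -3 + Z + l (u(Z, l) = -3 + (Z + l) = -3 + Z + l)
(u(p(2), M(-1)) + f(-9, 4))² = ((-3 + (3 + (½)*2² + 2*2) - 3*(-1)²) + (4 - 9))² = ((-3 + (3 + (½)*4 + 4) - 3*1) - 5)² = ((-3 + (3 + 2 + 4) - 3) - 5)² = ((-3 + 9 - 3) - 5)² = (3 - 5)² = (-2)² = 4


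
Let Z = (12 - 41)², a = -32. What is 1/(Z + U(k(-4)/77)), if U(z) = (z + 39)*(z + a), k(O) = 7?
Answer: -121/49169 ≈ -0.0024609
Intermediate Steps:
U(z) = (-32 + z)*(39 + z) (U(z) = (z + 39)*(z - 32) = (39 + z)*(-32 + z) = (-32 + z)*(39 + z))
Z = 841 (Z = (-29)² = 841)
1/(Z + U(k(-4)/77)) = 1/(841 + (-1248 + (7/77)² + 7*(7/77))) = 1/(841 + (-1248 + (7*(1/77))² + 7*(7*(1/77)))) = 1/(841 + (-1248 + (1/11)² + 7*(1/11))) = 1/(841 + (-1248 + 1/121 + 7/11)) = 1/(841 - 150930/121) = 1/(-49169/121) = -121/49169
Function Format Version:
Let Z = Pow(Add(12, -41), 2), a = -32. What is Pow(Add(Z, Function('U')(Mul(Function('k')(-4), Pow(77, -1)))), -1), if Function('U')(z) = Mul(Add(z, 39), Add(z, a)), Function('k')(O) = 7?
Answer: Rational(-121, 49169) ≈ -0.0024609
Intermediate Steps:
Function('U')(z) = Mul(Add(-32, z), Add(39, z)) (Function('U')(z) = Mul(Add(z, 39), Add(z, -32)) = Mul(Add(39, z), Add(-32, z)) = Mul(Add(-32, z), Add(39, z)))
Z = 841 (Z = Pow(-29, 2) = 841)
Pow(Add(Z, Function('U')(Mul(Function('k')(-4), Pow(77, -1)))), -1) = Pow(Add(841, Add(-1248, Pow(Mul(7, Pow(77, -1)), 2), Mul(7, Mul(7, Pow(77, -1))))), -1) = Pow(Add(841, Add(-1248, Pow(Mul(7, Rational(1, 77)), 2), Mul(7, Mul(7, Rational(1, 77))))), -1) = Pow(Add(841, Add(-1248, Pow(Rational(1, 11), 2), Mul(7, Rational(1, 11)))), -1) = Pow(Add(841, Add(-1248, Rational(1, 121), Rational(7, 11))), -1) = Pow(Add(841, Rational(-150930, 121)), -1) = Pow(Rational(-49169, 121), -1) = Rational(-121, 49169)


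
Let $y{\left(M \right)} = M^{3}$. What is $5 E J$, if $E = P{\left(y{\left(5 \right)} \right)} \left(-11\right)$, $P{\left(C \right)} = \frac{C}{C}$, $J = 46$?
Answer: $-2530$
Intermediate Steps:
$P{\left(C \right)} = 1$
$E = -11$ ($E = 1 \left(-11\right) = -11$)
$5 E J = 5 \left(-11\right) 46 = \left(-55\right) 46 = -2530$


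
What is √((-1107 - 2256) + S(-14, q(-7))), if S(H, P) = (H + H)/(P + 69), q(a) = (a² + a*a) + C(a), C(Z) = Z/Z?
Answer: I*√121074/6 ≈ 57.993*I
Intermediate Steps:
C(Z) = 1
q(a) = 1 + 2*a² (q(a) = (a² + a*a) + 1 = (a² + a²) + 1 = 2*a² + 1 = 1 + 2*a²)
S(H, P) = 2*H/(69 + P) (S(H, P) = (2*H)/(69 + P) = 2*H/(69 + P))
√((-1107 - 2256) + S(-14, q(-7))) = √((-1107 - 2256) + 2*(-14)/(69 + (1 + 2*(-7)²))) = √(-3363 + 2*(-14)/(69 + (1 + 2*49))) = √(-3363 + 2*(-14)/(69 + (1 + 98))) = √(-3363 + 2*(-14)/(69 + 99)) = √(-3363 + 2*(-14)/168) = √(-3363 + 2*(-14)*(1/168)) = √(-3363 - ⅙) = √(-20179/6) = I*√121074/6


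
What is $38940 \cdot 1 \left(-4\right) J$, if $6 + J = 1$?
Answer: $778800$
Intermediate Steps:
$J = -5$ ($J = -6 + 1 = -5$)
$38940 \cdot 1 \left(-4\right) J = 38940 \cdot 1 \left(-4\right) \left(-5\right) = 38940 \left(\left(-4\right) \left(-5\right)\right) = 38940 \cdot 20 = 778800$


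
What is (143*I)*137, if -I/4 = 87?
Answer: -6817668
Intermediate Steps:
I = -348 (I = -4*87 = -348)
(143*I)*137 = (143*(-348))*137 = -49764*137 = -6817668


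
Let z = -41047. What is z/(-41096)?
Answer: 41047/41096 ≈ 0.99881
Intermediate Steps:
z/(-41096) = -41047/(-41096) = -41047*(-1/41096) = 41047/41096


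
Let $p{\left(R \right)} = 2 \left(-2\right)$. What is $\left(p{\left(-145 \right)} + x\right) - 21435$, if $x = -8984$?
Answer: $-30423$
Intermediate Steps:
$p{\left(R \right)} = -4$
$\left(p{\left(-145 \right)} + x\right) - 21435 = \left(-4 - 8984\right) - 21435 = -8988 - 21435 = -30423$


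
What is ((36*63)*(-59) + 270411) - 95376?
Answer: 41223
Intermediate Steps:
((36*63)*(-59) + 270411) - 95376 = (2268*(-59) + 270411) - 95376 = (-133812 + 270411) - 95376 = 136599 - 95376 = 41223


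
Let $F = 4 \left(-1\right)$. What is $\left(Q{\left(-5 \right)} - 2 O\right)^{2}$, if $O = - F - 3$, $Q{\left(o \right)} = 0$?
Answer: $4$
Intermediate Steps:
$F = -4$
$O = 1$ ($O = \left(-1\right) \left(-4\right) - 3 = 4 + \left(-4 + 1\right) = 4 - 3 = 1$)
$\left(Q{\left(-5 \right)} - 2 O\right)^{2} = \left(0 - 2\right)^{2} = \left(-2\right)^{2} = 4$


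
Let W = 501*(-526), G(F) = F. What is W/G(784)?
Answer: -131763/392 ≈ -336.13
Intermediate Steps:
W = -263526
W/G(784) = -263526/784 = -263526*1/784 = -131763/392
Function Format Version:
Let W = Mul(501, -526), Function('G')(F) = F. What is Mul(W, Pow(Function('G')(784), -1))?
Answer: Rational(-131763, 392) ≈ -336.13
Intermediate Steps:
W = -263526
Mul(W, Pow(Function('G')(784), -1)) = Mul(-263526, Pow(784, -1)) = Mul(-263526, Rational(1, 784)) = Rational(-131763, 392)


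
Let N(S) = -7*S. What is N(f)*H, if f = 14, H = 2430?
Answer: -238140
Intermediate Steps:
N(f)*H = -7*14*2430 = -98*2430 = -238140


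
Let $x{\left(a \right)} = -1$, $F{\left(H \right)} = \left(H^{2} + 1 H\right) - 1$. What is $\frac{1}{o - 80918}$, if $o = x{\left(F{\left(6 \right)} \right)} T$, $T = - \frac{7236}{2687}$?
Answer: $- \frac{2687}{217419430} \approx -1.2359 \cdot 10^{-5}$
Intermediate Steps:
$F{\left(H \right)} = -1 + H + H^{2}$ ($F{\left(H \right)} = \left(H^{2} + H\right) - 1 = \left(H + H^{2}\right) - 1 = -1 + H + H^{2}$)
$T = - \frac{7236}{2687}$ ($T = \left(-7236\right) \frac{1}{2687} = - \frac{7236}{2687} \approx -2.693$)
$o = \frac{7236}{2687}$ ($o = \left(-1\right) \left(- \frac{7236}{2687}\right) = \frac{7236}{2687} \approx 2.693$)
$\frac{1}{o - 80918} = \frac{1}{\frac{7236}{2687} - 80918} = \frac{1}{- \frac{217419430}{2687}} = - \frac{2687}{217419430}$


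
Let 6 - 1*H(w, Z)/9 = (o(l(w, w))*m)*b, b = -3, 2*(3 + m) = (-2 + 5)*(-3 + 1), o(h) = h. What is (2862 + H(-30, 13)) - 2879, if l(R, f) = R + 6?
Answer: 3925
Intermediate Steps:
l(R, f) = 6 + R
m = -6 (m = -3 + ((-2 + 5)*(-3 + 1))/2 = -3 + (3*(-2))/2 = -3 + (½)*(-6) = -3 - 3 = -6)
H(w, Z) = -918 - 162*w (H(w, Z) = 54 - 9*(6 + w)*(-6)*(-3) = 54 - 9*(-36 - 6*w)*(-3) = 54 - 9*(108 + 18*w) = 54 + (-972 - 162*w) = -918 - 162*w)
(2862 + H(-30, 13)) - 2879 = (2862 + (-918 - 162*(-30))) - 2879 = (2862 + (-918 + 4860)) - 2879 = (2862 + 3942) - 2879 = 6804 - 2879 = 3925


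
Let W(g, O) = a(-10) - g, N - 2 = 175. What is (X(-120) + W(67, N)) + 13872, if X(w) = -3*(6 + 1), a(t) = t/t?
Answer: 13785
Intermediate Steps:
N = 177 (N = 2 + 175 = 177)
a(t) = 1
X(w) = -21 (X(w) = -3*7 = -21)
W(g, O) = 1 - g
(X(-120) + W(67, N)) + 13872 = (-21 + (1 - 1*67)) + 13872 = (-21 + (1 - 67)) + 13872 = (-21 - 66) + 13872 = -87 + 13872 = 13785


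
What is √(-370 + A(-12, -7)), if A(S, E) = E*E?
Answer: I*√321 ≈ 17.916*I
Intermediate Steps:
A(S, E) = E²
√(-370 + A(-12, -7)) = √(-370 + (-7)²) = √(-370 + 49) = √(-321) = I*√321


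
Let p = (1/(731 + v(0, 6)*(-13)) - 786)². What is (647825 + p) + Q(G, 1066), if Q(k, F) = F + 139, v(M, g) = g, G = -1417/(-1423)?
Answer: 540184981319/426409 ≈ 1.2668e+6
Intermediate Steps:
G = 1417/1423 (G = -1417*(-1/1423) = 1417/1423 ≈ 0.99578)
Q(k, F) = 139 + F
p = 263432748049/426409 (p = (1/(731 + 6*(-13)) - 786)² = (1/(731 - 78) - 786)² = (1/653 - 786)² = (-513257/653)² = 263432748049/426409 ≈ 6.1779e+5)
(647825 + p) + Q(G, 1066) = (647825 + 263432748049/426409) + (139 + 1066) = 539671158474/426409 + 1205 = 540184981319/426409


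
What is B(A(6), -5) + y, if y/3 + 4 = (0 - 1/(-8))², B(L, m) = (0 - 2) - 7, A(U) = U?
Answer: -1341/64 ≈ -20.953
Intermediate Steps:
B(L, m) = -9 (B(L, m) = -2 - 7 = -9)
y = -765/64 (y = -12 + 3*(0 - 1/(-8))² = -12 + 3*(0 - 1*(-⅛))² = -12 + 3*(0 + ⅛)² = -12 + 3*(⅛)² = -12 + 3*(1/64) = -12 + 3/64 = -765/64 ≈ -11.953)
B(A(6), -5) + y = -9 - 765/64 = -1341/64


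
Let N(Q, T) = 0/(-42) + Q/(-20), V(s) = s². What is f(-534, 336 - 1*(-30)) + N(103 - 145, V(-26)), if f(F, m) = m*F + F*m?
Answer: -3908859/10 ≈ -3.9089e+5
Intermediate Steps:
f(F, m) = 2*F*m (f(F, m) = F*m + F*m = 2*F*m)
N(Q, T) = -Q/20 (N(Q, T) = 0*(-1/42) + Q*(-1/20) = 0 - Q/20 = -Q/20)
f(-534, 336 - 1*(-30)) + N(103 - 145, V(-26)) = 2*(-534)*(336 - 1*(-30)) - (103 - 145)/20 = 2*(-534)*(336 + 30) - 1/20*(-42) = 2*(-534)*366 + 21/10 = -390888 + 21/10 = -3908859/10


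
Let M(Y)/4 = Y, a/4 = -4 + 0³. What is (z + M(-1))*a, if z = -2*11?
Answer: 416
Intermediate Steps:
a = -16 (a = 4*(-4 + 0³) = 4*(-4 + 0) = 4*(-4) = -16)
z = -22
M(Y) = 4*Y
(z + M(-1))*a = (-22 + 4*(-1))*(-16) = (-22 - 4)*(-16) = -26*(-16) = 416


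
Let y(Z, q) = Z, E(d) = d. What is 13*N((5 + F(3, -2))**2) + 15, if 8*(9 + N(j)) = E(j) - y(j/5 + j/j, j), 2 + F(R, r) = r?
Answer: -4093/40 ≈ -102.32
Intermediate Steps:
F(R, r) = -2 + r
N(j) = -73/8 + j/10 (N(j) = -9 + (j - (j/5 + j/j))/8 = -9 + (j - (j*(1/5) + 1))/8 = -9 + (j - (j/5 + 1))/8 = -9 + (j - (1 + j/5))/8 = -9 + (j + (-1 - j/5))/8 = -9 + (-1 + 4*j/5)/8 = -9 + (-1/8 + j/10) = -73/8 + j/10)
13*N((5 + F(3, -2))**2) + 15 = 13*(-73/8 + (5 + (-2 - 2))**2/10) + 15 = 13*(-73/8 + (5 - 4)**2/10) + 15 = 13*(-73/8 + (1/10)*1**2) + 15 = 13*(-73/8 + (1/10)*1) + 15 = 13*(-73/8 + 1/10) + 15 = 13*(-361/40) + 15 = -4693/40 + 15 = -4093/40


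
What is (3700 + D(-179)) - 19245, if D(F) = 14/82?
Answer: -637338/41 ≈ -15545.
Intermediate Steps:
D(F) = 7/41 (D(F) = 14*(1/82) = 7/41)
(3700 + D(-179)) - 19245 = (3700 + 7/41) - 19245 = 151707/41 - 19245 = -637338/41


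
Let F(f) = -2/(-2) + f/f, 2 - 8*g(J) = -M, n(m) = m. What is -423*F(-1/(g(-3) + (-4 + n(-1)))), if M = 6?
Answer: -846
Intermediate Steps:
g(J) = 1 (g(J) = ¼ - (-1)*6/8 = ¼ - ⅛*(-6) = ¼ + ¾ = 1)
F(f) = 2 (F(f) = -2*(-½) + 1 = 1 + 1 = 2)
-423*F(-1/(g(-3) + (-4 + n(-1)))) = -423*2 = -846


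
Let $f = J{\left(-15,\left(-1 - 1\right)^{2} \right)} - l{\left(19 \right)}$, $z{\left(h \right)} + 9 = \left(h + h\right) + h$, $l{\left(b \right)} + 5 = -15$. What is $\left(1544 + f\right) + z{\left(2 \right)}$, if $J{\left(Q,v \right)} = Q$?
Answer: $1546$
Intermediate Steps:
$l{\left(b \right)} = -20$ ($l{\left(b \right)} = -5 - 15 = -20$)
$z{\left(h \right)} = -9 + 3 h$ ($z{\left(h \right)} = -9 + \left(\left(h + h\right) + h\right) = -9 + \left(2 h + h\right) = -9 + 3 h$)
$f = 5$ ($f = -15 - -20 = -15 + 20 = 5$)
$\left(1544 + f\right) + z{\left(2 \right)} = \left(1544 + 5\right) + \left(-9 + 3 \cdot 2\right) = 1549 + \left(-9 + 6\right) = 1549 - 3 = 1546$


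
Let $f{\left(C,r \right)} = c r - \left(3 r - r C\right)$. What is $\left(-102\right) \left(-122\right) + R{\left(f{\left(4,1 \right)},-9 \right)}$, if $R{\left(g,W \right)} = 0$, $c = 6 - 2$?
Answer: $12444$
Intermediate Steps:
$c = 4$ ($c = 6 - 2 = 4$)
$f{\left(C,r \right)} = r + C r$ ($f{\left(C,r \right)} = 4 r - \left(3 r - r C\right) = 4 r - \left(3 r - C r\right) = 4 r + \left(- 3 r + C r\right) = r + C r$)
$\left(-102\right) \left(-122\right) + R{\left(f{\left(4,1 \right)},-9 \right)} = \left(-102\right) \left(-122\right) + 0 = 12444 + 0 = 12444$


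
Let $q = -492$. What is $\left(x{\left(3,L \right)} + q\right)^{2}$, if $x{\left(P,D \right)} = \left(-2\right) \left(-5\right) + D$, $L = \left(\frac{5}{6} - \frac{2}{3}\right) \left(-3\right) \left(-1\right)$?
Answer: $\frac{927369}{4} \approx 2.3184 \cdot 10^{5}$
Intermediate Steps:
$L = \frac{1}{2}$ ($L = \left(5 \cdot \frac{1}{6} - \frac{2}{3}\right) \left(-3\right) \left(-1\right) = \left(\frac{5}{6} - \frac{2}{3}\right) \left(-3\right) \left(-1\right) = \frac{1}{6} \left(-3\right) \left(-1\right) = \left(- \frac{1}{2}\right) \left(-1\right) = \frac{1}{2} \approx 0.5$)
$x{\left(P,D \right)} = 10 + D$
$\left(x{\left(3,L \right)} + q\right)^{2} = \left(\left(10 + \frac{1}{2}\right) - 492\right)^{2} = \left(\frac{21}{2} - 492\right)^{2} = \left(- \frac{963}{2}\right)^{2} = \frac{927369}{4}$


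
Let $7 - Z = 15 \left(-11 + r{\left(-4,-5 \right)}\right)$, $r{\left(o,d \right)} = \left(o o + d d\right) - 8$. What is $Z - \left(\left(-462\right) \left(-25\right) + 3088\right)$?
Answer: $-14961$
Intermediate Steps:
$r{\left(o,d \right)} = -8 + d^{2} + o^{2}$ ($r{\left(o,d \right)} = \left(o^{2} + d^{2}\right) - 8 = \left(d^{2} + o^{2}\right) - 8 = -8 + d^{2} + o^{2}$)
$Z = -323$ ($Z = 7 - 15 \left(-11 + \left(-8 + \left(-5\right)^{2} + \left(-4\right)^{2}\right)\right) = 7 - 15 \left(-11 + \left(-8 + 25 + 16\right)\right) = 7 - 15 \left(-11 + 33\right) = 7 - 15 \cdot 22 = 7 - 330 = -323$)
$Z - \left(\left(-462\right) \left(-25\right) + 3088\right) = -323 - \left(\left(-462\right) \left(-25\right) + 3088\right) = -323 - \left(11550 + 3088\right) = -323 - 14638 = -14961$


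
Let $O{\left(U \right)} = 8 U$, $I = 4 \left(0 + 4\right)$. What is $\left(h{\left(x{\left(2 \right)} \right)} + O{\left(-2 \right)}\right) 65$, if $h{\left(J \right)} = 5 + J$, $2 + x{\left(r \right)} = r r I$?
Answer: $3315$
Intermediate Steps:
$I = 16$ ($I = 4 \cdot 4 = 16$)
$x{\left(r \right)} = -2 + 16 r^{2}$ ($x{\left(r \right)} = -2 + r r 16 = -2 + r^{2} \cdot 16 = -2 + 16 r^{2}$)
$\left(h{\left(x{\left(2 \right)} \right)} + O{\left(-2 \right)}\right) 65 = \left(\left(5 - \left(2 - 16 \cdot 2^{2}\right)\right) + 8 \left(-2\right)\right) 65 = \left(\left(5 + \left(-2 + 16 \cdot 4\right)\right) - 16\right) 65 = \left(\left(5 + \left(-2 + 64\right)\right) - 16\right) 65 = \left(\left(5 + 62\right) - 16\right) 65 = \left(67 - 16\right) 65 = 51 \cdot 65 = 3315$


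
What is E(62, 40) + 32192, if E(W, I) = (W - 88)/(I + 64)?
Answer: 128767/4 ≈ 32192.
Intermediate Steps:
E(W, I) = (-88 + W)/(64 + I)
E(62, 40) + 32192 = (-88 + 62)/(64 + 40) + 32192 = -26/104 + 32192 = (1/104)*(-26) + 32192 = -¼ + 32192 = 128767/4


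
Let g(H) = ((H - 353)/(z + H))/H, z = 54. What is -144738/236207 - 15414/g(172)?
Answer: 141528832503078/42753467 ≈ 3.3103e+6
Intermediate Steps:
g(H) = (-353 + H)/(H*(54 + H)) (g(H) = ((H - 353)/(54 + H))/H = ((-353 + H)/(54 + H))/H = (-353 + H)/(H*(54 + H)))
-144738/236207 - 15414/g(172) = -144738/236207 - 15414*172*(54 + 172)/(-353 + 172) = -144738*1/236207 - 15414/((1/172)*(-181)/226) = -144738/236207 - 15414/((1/172)*(1/226)*(-181)) = -144738/236207 - 15414/(-181/38872) = -144738/236207 - 15414*(-38872/181) = -144738/236207 + 599173008/181 = 141528832503078/42753467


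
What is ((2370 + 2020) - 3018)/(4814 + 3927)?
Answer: 1372/8741 ≈ 0.15696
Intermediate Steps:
((2370 + 2020) - 3018)/(4814 + 3927) = (4390 - 3018)/8741 = 1372*(1/8741) = 1372/8741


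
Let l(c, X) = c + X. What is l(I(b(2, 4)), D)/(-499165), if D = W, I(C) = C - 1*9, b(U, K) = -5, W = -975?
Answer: 989/499165 ≈ 0.0019813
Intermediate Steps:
I(C) = -9 + C (I(C) = C - 9 = -9 + C)
D = -975
l(c, X) = X + c
l(I(b(2, 4)), D)/(-499165) = (-975 + (-9 - 5))/(-499165) = (-975 - 14)*(-1/499165) = -989*(-1/499165) = 989/499165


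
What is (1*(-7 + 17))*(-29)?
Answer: -290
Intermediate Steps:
(1*(-7 + 17))*(-29) = (1*10)*(-29) = 10*(-29) = -290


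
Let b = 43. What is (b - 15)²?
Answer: 784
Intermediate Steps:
(b - 15)² = (43 - 15)² = 28² = 784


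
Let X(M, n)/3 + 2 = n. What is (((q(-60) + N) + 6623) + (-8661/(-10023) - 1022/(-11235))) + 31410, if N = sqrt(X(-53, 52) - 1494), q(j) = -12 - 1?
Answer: 203879957521/5362305 + 8*I*sqrt(21) ≈ 38021.0 + 36.661*I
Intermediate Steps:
X(M, n) = -6 + 3*n
q(j) = -13
N = 8*I*sqrt(21) (N = sqrt((-6 + 3*52) - 1494) = sqrt((-6 + 156) - 1494) = sqrt(150 - 1494) = sqrt(-1344) = 8*I*sqrt(21) ≈ 36.661*I)
(((q(-60) + N) + 6623) + (-8661/(-10023) - 1022/(-11235))) + 31410 = (((-13 + 8*I*sqrt(21)) + 6623) + (-8661/(-10023) - 1022/(-11235))) + 31410 = ((6610 + 8*I*sqrt(21)) + (-8661*(-1/10023) - 1022*(-1/11235))) + 31410 = ((6610 + 8*I*sqrt(21)) + (2887/3341 + 146/1605)) + 31410 = ((6610 + 8*I*sqrt(21)) + 5121421/5362305) + 31410 = (35449957471/5362305 + 8*I*sqrt(21)) + 31410 = 203879957521/5362305 + 8*I*sqrt(21)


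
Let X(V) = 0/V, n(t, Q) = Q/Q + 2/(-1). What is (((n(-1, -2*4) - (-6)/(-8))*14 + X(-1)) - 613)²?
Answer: 1625625/4 ≈ 4.0641e+5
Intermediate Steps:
n(t, Q) = -1 (n(t, Q) = 1 + 2*(-1) = 1 - 2 = -1)
X(V) = 0
(((n(-1, -2*4) - (-6)/(-8))*14 + X(-1)) - 613)² = (((-1 - (-6)/(-8))*14 + 0) - 613)² = (((-1 - (-6)*(-1)/8)*14 + 0) - 613)² = (((-1 - 1*¾)*14 + 0) - 613)² = (((-1 - ¾)*14 + 0) - 613)² = ((-7/4*14 + 0) - 613)² = ((-49/2 + 0) - 613)² = (-49/2 - 613)² = (-1275/2)² = 1625625/4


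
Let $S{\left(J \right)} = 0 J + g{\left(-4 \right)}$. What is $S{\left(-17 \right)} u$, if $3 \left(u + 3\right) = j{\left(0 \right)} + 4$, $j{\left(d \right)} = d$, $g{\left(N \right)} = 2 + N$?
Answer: $\frac{10}{3} \approx 3.3333$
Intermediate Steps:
$S{\left(J \right)} = -2$ ($S{\left(J \right)} = 0 J + \left(2 - 4\right) = 0 - 2 = -2$)
$u = - \frac{5}{3}$ ($u = -3 + \frac{0 + 4}{3} = -3 + \frac{1}{3} \cdot 4 = -3 + \frac{4}{3} = - \frac{5}{3} \approx -1.6667$)
$S{\left(-17 \right)} u = \left(-2\right) \left(- \frac{5}{3}\right) = \frac{10}{3}$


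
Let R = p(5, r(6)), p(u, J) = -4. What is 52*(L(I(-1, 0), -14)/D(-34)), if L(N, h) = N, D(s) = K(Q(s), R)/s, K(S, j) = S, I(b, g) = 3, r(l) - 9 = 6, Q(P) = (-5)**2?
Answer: -5304/25 ≈ -212.16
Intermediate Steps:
Q(P) = 25
r(l) = 15 (r(l) = 9 + 6 = 15)
R = -4
D(s) = 25/s
52*(L(I(-1, 0), -14)/D(-34)) = 52*(3/((25/(-34)))) = 52*(3/((25*(-1/34)))) = 52*(3/(-25/34)) = 52*(3*(-34/25)) = 52*(-102/25) = -5304/25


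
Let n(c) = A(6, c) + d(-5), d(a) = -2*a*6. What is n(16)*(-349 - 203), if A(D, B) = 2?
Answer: -34224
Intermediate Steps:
d(a) = -12*a
n(c) = 62 (n(c) = 2 - 12*(-5) = 2 + 60 = 62)
n(16)*(-349 - 203) = 62*(-349 - 203) = 62*(-552) = -34224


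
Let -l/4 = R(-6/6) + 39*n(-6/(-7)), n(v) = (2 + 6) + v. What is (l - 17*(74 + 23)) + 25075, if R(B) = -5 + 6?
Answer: 154282/7 ≈ 22040.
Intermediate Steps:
R(B) = 1
n(v) = 8 + v
l = -9700/7 (l = -4*(1 + 39*(8 - 6/(-7))) = -4*(1 + 39*(8 - 6*(-1/7))) = -4*(1 + 39*(8 + 6/7)) = -4*(1 + 39*(62/7)) = -4*(1 + 2418/7) = -4*2425/7 = -9700/7 ≈ -1385.7)
(l - 17*(74 + 23)) + 25075 = (-9700/7 - 17*(74 + 23)) + 25075 = (-9700/7 - 17*97) + 25075 = (-9700/7 - 1649) + 25075 = -21243/7 + 25075 = 154282/7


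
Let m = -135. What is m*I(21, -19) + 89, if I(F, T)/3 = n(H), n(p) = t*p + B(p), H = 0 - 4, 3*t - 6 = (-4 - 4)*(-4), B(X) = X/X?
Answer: 20204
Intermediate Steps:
B(X) = 1
t = 38/3 (t = 2 + ((-4 - 4)*(-4))/3 = 2 + (-8*(-4))/3 = 2 + (1/3)*32 = 2 + 32/3 = 38/3 ≈ 12.667)
H = -4
n(p) = 1 + 38*p/3 (n(p) = 38*p/3 + 1 = 1 + 38*p/3)
I(F, T) = -149 (I(F, T) = 3*(1 + (38/3)*(-4)) = 3*(1 - 152/3) = 3*(-149/3) = -149)
m*I(21, -19) + 89 = -135*(-149) + 89 = 20115 + 89 = 20204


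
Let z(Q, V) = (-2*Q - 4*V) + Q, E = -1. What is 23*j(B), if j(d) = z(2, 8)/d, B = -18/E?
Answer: -391/9 ≈ -43.444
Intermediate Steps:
z(Q, V) = -Q - 4*V (z(Q, V) = (-4*V - 2*Q) + Q = -Q - 4*V)
B = 18 (B = -18/(-1) = -18*(-1) = 18)
j(d) = -34/d (j(d) = (-1*2 - 4*8)/d = (-2 - 32)/d = -34/d)
23*j(B) = 23*(-34/18) = 23*(-34*1/18) = 23*(-17/9) = -391/9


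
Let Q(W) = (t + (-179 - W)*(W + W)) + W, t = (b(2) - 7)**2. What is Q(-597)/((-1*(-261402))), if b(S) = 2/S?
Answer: -166551/87134 ≈ -1.9114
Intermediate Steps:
t = 36 (t = (2/2 - 7)**2 = (2*(1/2) - 7)**2 = (1 - 7)**2 = (-6)**2 = 36)
Q(W) = 36 + W + 2*W*(-179 - W) (Q(W) = (36 + (-179 - W)*(W + W)) + W = (36 + (-179 - W)*(2*W)) + W = (36 + 2*W*(-179 - W)) + W = 36 + W + 2*W*(-179 - W))
Q(-597)/((-1*(-261402))) = (36 - 357*(-597) - 2*(-597)**2)/((-1*(-261402))) = (36 + 213129 - 2*356409)/261402 = (36 + 213129 - 712818)*(1/261402) = -499653*1/261402 = -166551/87134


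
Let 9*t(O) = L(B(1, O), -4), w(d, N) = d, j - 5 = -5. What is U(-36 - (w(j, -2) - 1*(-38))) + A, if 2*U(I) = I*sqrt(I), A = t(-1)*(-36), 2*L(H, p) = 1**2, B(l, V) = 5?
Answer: -2 - 37*I*sqrt(74) ≈ -2.0 - 318.29*I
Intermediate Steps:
j = 0 (j = 5 - 5 = 0)
L(H, p) = 1/2 (L(H, p) = (1/2)*1**2 = (1/2)*1 = 1/2)
t(O) = 1/18 (t(O) = (1/9)*(1/2) = 1/18)
A = -2 (A = (1/18)*(-36) = -2)
U(I) = I**(3/2)/2 (U(I) = (I*sqrt(I))/2 = I**(3/2)/2)
U(-36 - (w(j, -2) - 1*(-38))) + A = (-36 - (0 - 1*(-38)))**(3/2)/2 - 2 = (-36 - (0 + 38))**(3/2)/2 - 2 = (-36 - 1*38)**(3/2)/2 - 2 = (-36 - 38)**(3/2)/2 - 2 = (-74)**(3/2)/2 - 2 = (-74*I*sqrt(74))/2 - 2 = -37*I*sqrt(74) - 2 = -2 - 37*I*sqrt(74)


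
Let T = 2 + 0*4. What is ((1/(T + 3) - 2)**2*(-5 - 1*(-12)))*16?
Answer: 9072/25 ≈ 362.88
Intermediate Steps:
T = 2 (T = 2 + 0 = 2)
((1/(T + 3) - 2)**2*(-5 - 1*(-12)))*16 = ((1/(2 + 3) - 2)**2*(-5 - 1*(-12)))*16 = ((1/5 - 2)**2*(-5 + 12))*16 = ((1/5 - 2)**2*7)*16 = ((-9/5)**2*7)*16 = ((81/25)*7)*16 = (567/25)*16 = 9072/25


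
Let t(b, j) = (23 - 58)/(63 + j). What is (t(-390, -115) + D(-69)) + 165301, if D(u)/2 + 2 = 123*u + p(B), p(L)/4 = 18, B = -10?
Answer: 7720319/52 ≈ 1.4847e+5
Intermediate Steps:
p(L) = 72 (p(L) = 4*18 = 72)
D(u) = 140 + 246*u (D(u) = -4 + 2*(123*u + 72) = -4 + 2*(72 + 123*u) = -4 + (144 + 246*u) = 140 + 246*u)
t(b, j) = -35/(63 + j)
(t(-390, -115) + D(-69)) + 165301 = (-35/(63 - 115) + (140 + 246*(-69))) + 165301 = (-35/(-52) + (140 - 16974)) + 165301 = (-35*(-1/52) - 16834) + 165301 = (35/52 - 16834) + 165301 = -875333/52 + 165301 = 7720319/52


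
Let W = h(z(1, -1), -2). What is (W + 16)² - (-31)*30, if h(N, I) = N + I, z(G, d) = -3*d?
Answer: 1219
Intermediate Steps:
h(N, I) = I + N
W = 1 (W = -2 - 3*(-1) = -2 + 3 = 1)
(W + 16)² - (-31)*30 = (1 + 16)² - (-31)*30 = 17² - 1*(-930) = 289 + 930 = 1219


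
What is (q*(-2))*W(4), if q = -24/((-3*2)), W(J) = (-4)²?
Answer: -128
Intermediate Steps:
W(J) = 16
q = 4 (q = -24/(-6) = -24*(-⅙) = 4)
(q*(-2))*W(4) = (4*(-2))*16 = -8*16 = -128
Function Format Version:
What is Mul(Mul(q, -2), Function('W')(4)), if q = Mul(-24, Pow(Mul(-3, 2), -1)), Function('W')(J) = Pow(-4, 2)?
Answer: -128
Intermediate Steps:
Function('W')(J) = 16
q = 4 (q = Mul(-24, Pow(-6, -1)) = Mul(-24, Rational(-1, 6)) = 4)
Mul(Mul(q, -2), Function('W')(4)) = Mul(Mul(4, -2), 16) = Mul(-8, 16) = -128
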